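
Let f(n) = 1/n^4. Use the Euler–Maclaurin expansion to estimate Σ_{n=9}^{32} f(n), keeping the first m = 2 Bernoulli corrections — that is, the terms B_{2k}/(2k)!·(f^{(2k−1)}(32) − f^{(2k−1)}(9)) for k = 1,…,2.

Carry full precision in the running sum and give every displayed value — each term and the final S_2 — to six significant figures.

S_2 ≈ 0.000529360

∫_9^32 1/x^4 dx evaluates to 0.000447075.
Boundary: ½(f(9) + f(32)) = ½(0.000152416 + 9.53674e-07) = 7.66847e-05.
Running total after boundary: 0.000523760.
Correction k=1: B_{2}/2! · (f^{(1)}(32) − f^{(1)}(9)) = 1/12 · (-1.19209e-07 − (-6.77404e-05)) = 5.63510e-06.
After k=1: 0.000529395.
Correction k=2: B_{4}/4! · (f^{(3)}(32) − f^{(3)}(9)) = −1/720 · (-3.49246e-09 − (-2.50890e-05)) = -3.48410e-08.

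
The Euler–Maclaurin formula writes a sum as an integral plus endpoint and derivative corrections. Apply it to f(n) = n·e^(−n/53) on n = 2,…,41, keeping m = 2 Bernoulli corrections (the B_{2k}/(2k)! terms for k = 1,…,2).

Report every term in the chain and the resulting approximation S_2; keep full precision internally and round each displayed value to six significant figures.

S_2 ≈ 518.925

The integral term ∫_2^41 x·e^(−x/53) dx = 508.573.
Endpoint term: (f(2) + f(41))/2 = (1.92593 + 18.9156)/2 = 10.4208.
Integral + boundary = 518.994.
Order-1 term: 1/12 · (0.104458 − 0.926629) = -0.0685142.
After k=1: 518.925.
Order-2 term: −1/720 · (0.000365671 − 0.00101551) = 9.02552e-07.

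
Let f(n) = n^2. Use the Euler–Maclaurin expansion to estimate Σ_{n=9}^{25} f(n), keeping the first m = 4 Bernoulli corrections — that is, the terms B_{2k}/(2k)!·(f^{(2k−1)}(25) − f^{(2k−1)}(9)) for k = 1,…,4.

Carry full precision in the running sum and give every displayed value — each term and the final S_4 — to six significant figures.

∫_9^25 x^2 dx evaluates to 4965.33.
½[f(9) + f(25)] = ½[81.0000 + 625.000] = 353.000.
Integral + boundary = 5318.33.
Correction k=1: B_{2}/2! · (f^{(1)}(25) − f^{(1)}(9)) = 1/12 · (50.0000 − 18.0000) = 2.66667.
Running total after k=1: 5321.00.
Correction k=2: B_{4}/4! · (f^{(3)}(25) − f^{(3)}(9)) = −1/720 · (0.00000 − 0.00000) = 0.00000.
Running total after k=2: 5321.00.
Correction k=3: B_{6}/6! · (f^{(5)}(25) − f^{(5)}(9)) = 1/30240 · (0.00000 − 0.00000) = 0.00000.
Running total after k=3: 5321.00.
Correction k=4: B_{8}/8! · (f^{(7)}(25) − f^{(7)}(9)) = −1/1209600 · (0.00000 − 0.00000) = 0.00000.

S_4 ≈ 5321.00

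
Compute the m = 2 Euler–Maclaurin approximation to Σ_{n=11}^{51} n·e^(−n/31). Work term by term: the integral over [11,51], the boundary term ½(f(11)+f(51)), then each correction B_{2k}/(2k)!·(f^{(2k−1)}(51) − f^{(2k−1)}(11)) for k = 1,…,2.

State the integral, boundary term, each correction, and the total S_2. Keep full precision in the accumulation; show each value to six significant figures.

S_2 ≈ 431.246

Integral: ∫_11^51 x·e^(−x/31) dx = 422.516.
Boundary: ½(f(11) + f(51)) = ½(7.71415 + 9.84205) = 8.77810.
So far: 431.294.
Order-1 term: 1/12 · (-0.124504 − 0.452443) = -0.0480789.
Partial sum through k=1: 431.246.
Order-2 term: −1/720 · (0.000272069 − 0.00193030) = 2.30309e-06.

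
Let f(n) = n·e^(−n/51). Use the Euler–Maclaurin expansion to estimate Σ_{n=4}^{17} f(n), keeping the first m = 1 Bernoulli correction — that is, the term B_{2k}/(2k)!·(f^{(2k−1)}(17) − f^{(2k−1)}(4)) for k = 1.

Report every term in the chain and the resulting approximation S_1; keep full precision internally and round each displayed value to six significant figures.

S_1 ≈ 116.384

∫_4^17 x·e^(−x/51) dx evaluates to 108.476.
Endpoint term: (f(4) + f(17))/2 = (3.69826 + 12.1810)/2 = 7.93965.
Integral + boundary = 116.415.
Correction k=1: B_{2}/2! · (f^{(1)}(17) − f^{(1)}(4)) = 1/12 · (0.477688 − 0.852051) = -0.0311969.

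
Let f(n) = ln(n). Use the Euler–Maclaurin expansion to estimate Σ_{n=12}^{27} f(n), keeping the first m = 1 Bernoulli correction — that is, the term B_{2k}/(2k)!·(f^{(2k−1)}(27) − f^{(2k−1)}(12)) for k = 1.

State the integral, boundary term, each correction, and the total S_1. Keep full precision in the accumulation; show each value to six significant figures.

∫_12^27 ln(x) dx evaluates to 44.1687.
Endpoint term: (f(12) + f(27))/2 = (2.48491 + 3.29584)/2 = 2.89037.
Running total after boundary: 47.0591.
k=1: B_{2}/(2)! × [f^{(1)}(27) − f^{(1)}(12)] = 1/12 × (0.0370370 − 0.0833333) = -0.00385802.

S_1 ≈ 47.0552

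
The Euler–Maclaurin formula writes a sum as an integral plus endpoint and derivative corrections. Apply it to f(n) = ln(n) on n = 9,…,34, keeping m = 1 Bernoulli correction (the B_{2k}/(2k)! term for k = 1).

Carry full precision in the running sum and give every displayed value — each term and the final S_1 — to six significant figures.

S_1 ≈ 77.9762

∫_9^34 ln(x) dx evaluates to 75.1212.
½[f(9) + f(34)] = ½[2.19722 + 3.52636] = 2.86179.
Running total after boundary: 77.9830.
Order-1 term: 1/12 · (0.0294118 − 0.111111) = -0.00680828.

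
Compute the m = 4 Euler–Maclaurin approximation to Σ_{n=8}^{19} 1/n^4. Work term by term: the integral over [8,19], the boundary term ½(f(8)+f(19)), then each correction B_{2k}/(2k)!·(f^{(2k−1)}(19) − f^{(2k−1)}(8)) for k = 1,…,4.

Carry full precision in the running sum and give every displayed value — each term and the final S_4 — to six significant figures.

Integral: ∫_8^19 1/x^4 dx = 0.000602444.
Boundary: ½(f(8) + f(19)) = ½(0.000244141 + 7.67336e-06) = 0.000125907.
So far: 0.000728351.
Correction k=1: B_{2}/2! · (f^{(1)}(19) − f^{(1)}(8)) = 1/12 · (-1.61544e-06 − (-0.000122070)) = 1.00379e-05.
Partial sum through k=1: 0.000738389.
Correction k=2: B_{4}/4! · (f^{(3)}(19) − f^{(3)}(8)) = −1/720 · (-1.34247e-07 − (-5.72205e-05)) = -7.92864e-08.
Partial sum through k=2: 0.000738309.
Correction k=3: B_{6}/6! · (f^{(5)}(19) − f^{(5)}(8)) = 1/30240 · (-2.08251e-08 − (-5.00679e-05)) = 1.65500e-09.
Partial sum through k=3: 0.000738311.
Correction k=4: B_{8}/8! · (f^{(7)}(19) − f^{(7)}(8)) = −1/1209600 · (-5.19185e-09 − (-7.04080e-05)) = -5.82034e-11.

S_4 ≈ 0.000738311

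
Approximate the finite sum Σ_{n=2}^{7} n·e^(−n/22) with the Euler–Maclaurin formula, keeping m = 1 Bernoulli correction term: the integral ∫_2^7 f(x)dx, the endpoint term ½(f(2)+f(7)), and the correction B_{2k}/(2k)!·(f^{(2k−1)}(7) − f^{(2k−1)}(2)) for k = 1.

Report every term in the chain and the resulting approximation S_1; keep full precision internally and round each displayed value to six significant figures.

∫_2^7 x·e^(−x/22) dx evaluates to 17.9910.
Endpoint term: (f(2) + f(7))/2 = (1.82620 + 5.09229)/2 = 3.45925.
So far: 21.4502.
Correction k=1: B_{2}/2! · (f^{(1)}(7) − f^{(1)}(2)) = 1/12 · (0.496003 − 0.830092) = -0.0278407.

S_1 ≈ 21.4224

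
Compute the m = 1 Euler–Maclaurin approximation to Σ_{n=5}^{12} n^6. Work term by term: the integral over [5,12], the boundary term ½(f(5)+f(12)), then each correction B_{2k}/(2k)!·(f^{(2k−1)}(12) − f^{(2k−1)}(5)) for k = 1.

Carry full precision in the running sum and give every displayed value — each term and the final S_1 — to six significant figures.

S_1 ≈ 6.73133e+06

∫_5^12 x^6 dx evaluates to 5.10767e+06.
Boundary: ½(f(5) + f(12)) = ½(15625.0 + 2.98598e+06) = 1.50080e+06.
Running total after boundary: 6.60847e+06.
Correction k=1: B_{2}/2! · (f^{(1)}(12) − f^{(1)}(5)) = 1/12 · (1.49299e+06 − 18750.0) = 122854.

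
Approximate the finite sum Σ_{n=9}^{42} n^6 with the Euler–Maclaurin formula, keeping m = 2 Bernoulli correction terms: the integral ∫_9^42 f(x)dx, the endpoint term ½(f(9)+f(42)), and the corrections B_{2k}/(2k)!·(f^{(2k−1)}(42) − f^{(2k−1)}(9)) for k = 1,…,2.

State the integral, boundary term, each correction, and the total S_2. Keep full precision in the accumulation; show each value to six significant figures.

S_2 ≈ 3.57436e+10

∫_9^42 x^6 dx evaluates to 3.29335e+10.
½[f(9) + f(42)] = ½[531441 + 5.48903e+09] = 2.74478e+09.
Running total after boundary: 3.56783e+10.
Correction k=1: B_{2}/2! · (f^{(1)}(42) − f^{(1)}(9)) = 1/12 · (7.84147e+08 − 354294) = 6.53161e+07.
After k=1: 3.57436e+10.
Correction k=2: B_{4}/4! · (f^{(3)}(42) − f^{(3)}(9)) = −1/720 · (8.89056e+06 − 87480.0) = -12226.5.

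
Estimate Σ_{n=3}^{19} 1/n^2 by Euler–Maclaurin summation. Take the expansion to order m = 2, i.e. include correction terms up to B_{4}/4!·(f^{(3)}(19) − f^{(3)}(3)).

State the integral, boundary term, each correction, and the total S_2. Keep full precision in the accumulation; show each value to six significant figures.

Integral: ∫_3^19 1/x^2 dx = 0.280702.
Boundary: ½(f(3) + f(19)) = ½(0.111111 + 0.00277008) = 0.0569406.
So far: 0.337642.
Order-1 term: 1/12 · (-0.000291588 − (-0.0740741)) = 0.00614854.
After k=1: 0.343791.
Order-2 term: −1/720 · (-9.69267e-06 − (-0.0987654)) = -0.000137161.

S_2 ≈ 0.343654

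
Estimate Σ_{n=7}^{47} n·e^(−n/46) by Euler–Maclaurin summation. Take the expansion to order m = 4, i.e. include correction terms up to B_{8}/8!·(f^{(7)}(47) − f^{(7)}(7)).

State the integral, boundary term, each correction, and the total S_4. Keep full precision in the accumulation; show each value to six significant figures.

Integral: ∫_7^47 x·e^(−x/46) dx = 553.905.
Boundary: ½(f(7) + f(47)) = ½(6.01187 + 16.9185) = 11.4652.
So far: 565.370.
k=1: B_{2}/(2)! × [f^{(1)}(47) − f^{(1)}(7)] = 1/12 × (-0.00782540 − 0.728146) = -0.0613310.
Partial sum through k=1: 565.308.
k=2: B_{4}/(4)! × [f^{(3)}(47) − f^{(3)}(7)] = −1/720 × (0.000336537 − 0.00115587) = 1.13797e-06.
Partial sum through k=2: 565.308.
k=3: B_{6}/(6)! × [f^{(5)}(47) − f^{(5)}(7)] = 1/30240 × (3.19835e-07 − 9.29881e-07) = -2.01735e-11.
Partial sum through k=3: 565.308.
k=4: B_{8}/(8)! × [f^{(7)}(47) − f^{(7)}(7)] = −1/1209600 × (2.27139e-10 − 6.20751e-10) = 3.25407e-16.

S_4 ≈ 565.308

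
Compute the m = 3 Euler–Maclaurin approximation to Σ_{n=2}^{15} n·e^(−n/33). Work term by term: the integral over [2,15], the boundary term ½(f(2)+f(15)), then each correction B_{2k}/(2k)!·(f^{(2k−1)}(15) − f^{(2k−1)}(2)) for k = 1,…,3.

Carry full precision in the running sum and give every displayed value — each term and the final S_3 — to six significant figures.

Integral: ∫_2^15 x·e^(−x/33) dx = 81.6565.
½[f(2) + f(15)] = ½[1.88239 + 9.52105] = 5.70172.
Integral + boundary = 87.3582.
k=1: B_{2}/(2)! × [f^{(1)}(15) − f^{(1)}(2)] = 1/12 × (0.346220 − 0.884152) = -0.0448277.
Partial sum through k=1: 87.3134.
k=2: B_{4}/(4)! × [f^{(3)}(15) − f^{(3)}(2)] = −1/720 × (0.00148365 − 0.00254044) = 1.46777e-06.
Partial sum through k=2: 87.3134.
k=3: B_{6}/(6)! × [f^{(5)}(15) − f^{(5)}(2)] = 1/30240 × (2.43285e-06 − 3.92010e-06) = -4.91816e-11.

S_3 ≈ 87.3134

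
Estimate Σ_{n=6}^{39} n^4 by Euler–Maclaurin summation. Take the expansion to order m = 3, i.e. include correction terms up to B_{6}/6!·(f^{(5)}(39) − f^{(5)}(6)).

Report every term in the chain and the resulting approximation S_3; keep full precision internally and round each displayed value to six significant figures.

S_3 ≈ 1.92204e+07

∫_6^39 x^4 dx evaluates to 1.80433e+07.
Endpoint term: (f(6) + f(39))/2 = (1296.00 + 2.31344e+06)/2 = 1.15737e+06.
Integral + boundary = 1.92007e+07.
Order-1 term: 1/12 · (237276 − 864.000) = 19701.0.
Partial sum through k=1: 1.92204e+07.
Order-2 term: −1/720 · (936.000 − 144.000) = -1.10000.
Partial sum through k=2: 1.92204e+07.
Order-3 term: 1/30240 · (0.00000 − 0.00000) = 0.00000.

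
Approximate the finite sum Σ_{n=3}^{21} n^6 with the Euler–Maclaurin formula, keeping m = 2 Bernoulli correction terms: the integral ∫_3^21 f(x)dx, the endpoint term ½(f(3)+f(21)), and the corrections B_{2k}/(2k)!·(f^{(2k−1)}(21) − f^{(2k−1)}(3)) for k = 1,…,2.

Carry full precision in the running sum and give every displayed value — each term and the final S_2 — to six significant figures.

S_2 ≈ 3.02222e+08

Integral: ∫_3^21 x^6 dx = 2.57298e+08.
Endpoint term: (f(3) + f(21))/2 = (729.000 + 8.57661e+07)/2 = 4.28834e+07.
Integral + boundary = 3.00181e+08.
k=1: B_{2}/(2)! × [f^{(1)}(21) − f^{(1)}(3)] = 1/12 × (2.45046e+07 − 1458.00) = 2.04193e+06.
Partial sum through k=1: 3.02223e+08.
k=2: B_{4}/(4)! × [f^{(3)}(21) − f^{(3)}(3)] = −1/720 × (1.11132e+06 − 3240.00) = -1539.00.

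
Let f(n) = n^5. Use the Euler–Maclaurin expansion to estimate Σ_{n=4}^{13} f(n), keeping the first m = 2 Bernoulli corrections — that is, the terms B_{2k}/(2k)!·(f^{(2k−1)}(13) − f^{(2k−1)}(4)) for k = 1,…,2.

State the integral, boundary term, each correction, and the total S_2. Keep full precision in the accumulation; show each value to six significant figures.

S_2 ≈ 1.00172e+06

Integral: ∫_4^13 x^5 dx = 803786.
Endpoint term: (f(4) + f(13))/2 = (1024.00 + 371293)/2 = 186158.
Running total after boundary: 989944.
Correction k=1: B_{2}/2! · (f^{(1)}(13) − f^{(1)}(4)) = 1/12 · (142805 − 1280.00) = 11793.8.
After k=1: 1.00174e+06.
Correction k=2: B_{4}/4! · (f^{(3)}(13) − f^{(3)}(4)) = −1/720 · (10140.0 − 960.000) = -12.7500.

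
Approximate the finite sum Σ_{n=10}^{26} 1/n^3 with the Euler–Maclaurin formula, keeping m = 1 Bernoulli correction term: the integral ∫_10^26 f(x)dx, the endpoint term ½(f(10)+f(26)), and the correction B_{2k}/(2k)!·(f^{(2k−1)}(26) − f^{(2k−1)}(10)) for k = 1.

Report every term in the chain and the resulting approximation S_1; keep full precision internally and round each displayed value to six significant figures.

∫_10^26 1/x^3 dx evaluates to 0.00426036.
Boundary: ½(f(10) + f(26)) = ½(0.00100000 + 5.68958e-05) = 0.000528448.
Integral + boundary = 0.00478880.
Order-1 term: 1/12 · (-6.56490e-06 − (-0.000300000)) = 2.44529e-05.

S_1 ≈ 0.00481326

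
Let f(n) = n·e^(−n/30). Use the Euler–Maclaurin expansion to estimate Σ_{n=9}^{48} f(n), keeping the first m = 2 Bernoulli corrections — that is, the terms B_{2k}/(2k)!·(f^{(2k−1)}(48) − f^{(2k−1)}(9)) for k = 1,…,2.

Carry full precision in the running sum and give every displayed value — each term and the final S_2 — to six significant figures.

∫_9^48 x·e^(−x/30) dx evaluates to 394.319.
Endpoint term: (f(9) + f(48))/2 = (6.66736 + 9.69103)/2 = 8.17920.
Running total after boundary: 402.499.
k=1: B_{2}/(2)! × [f^{(1)}(48) − f^{(1)}(9)] = 1/12 × (-0.121138 − 0.518573) = -0.0533092.
After k=1: 402.445.
k=2: B_{4}/(4)! × [f^{(3)}(48) − f^{(3)}(9)] = −1/720 × (0.000314061 − 0.00222245) = 2.65055e-06.

S_2 ≈ 402.445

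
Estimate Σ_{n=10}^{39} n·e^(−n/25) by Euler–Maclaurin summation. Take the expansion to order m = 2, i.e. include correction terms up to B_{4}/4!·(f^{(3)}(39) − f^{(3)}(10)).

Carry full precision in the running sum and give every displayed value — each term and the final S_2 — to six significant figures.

S_2 ≈ 257.718

The integral term ∫_10^39 x·e^(−x/25) dx = 250.312.
Endpoint term: (f(10) + f(39))/2 = (6.70320 + 8.19531)/2 = 7.44925.
Integral + boundary = 257.762.
Order-1 term: 1/12 · (-0.117676 − 0.402192) = -0.0433224.
After k=1: 257.718.
Order-2 term: −1/720 · (0.000484154 − 0.00278853) = 3.20052e-06.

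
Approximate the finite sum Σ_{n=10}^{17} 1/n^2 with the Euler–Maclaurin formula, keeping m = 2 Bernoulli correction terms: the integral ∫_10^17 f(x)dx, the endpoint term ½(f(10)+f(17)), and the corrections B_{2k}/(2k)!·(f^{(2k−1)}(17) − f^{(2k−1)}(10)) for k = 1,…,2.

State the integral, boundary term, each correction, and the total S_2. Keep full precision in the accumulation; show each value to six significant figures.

∫_10^17 1/x^2 dx evaluates to 0.0411765.
Endpoint term: (f(10) + f(17))/2 = (0.0100000 + 0.00346021)/2 = 0.00673010.
So far: 0.0479066.
k=1: B_{2}/(2)! × [f^{(1)}(17) − f^{(1)}(10)] = 1/12 × (-0.000407083 − (-0.00200000)) = 0.000132743.
Running total after k=1: 0.0480393.
k=2: B_{4}/(4)! × [f^{(3)}(17) − f^{(3)}(10)] = −1/720 × (-1.69031e-05 − (-0.000240000)) = -3.09857e-07.

S_2 ≈ 0.0480390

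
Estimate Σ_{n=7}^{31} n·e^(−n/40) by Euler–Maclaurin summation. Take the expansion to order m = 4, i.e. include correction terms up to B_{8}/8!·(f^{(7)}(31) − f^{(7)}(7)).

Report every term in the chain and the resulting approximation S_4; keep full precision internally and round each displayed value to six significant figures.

∫_7^31 x·e^(−x/40) dx evaluates to 269.780.
Endpoint term: (f(7) + f(31))/2 = (5.87620 + 14.2818)/2 = 10.0790.
Running total after boundary: 279.859.
Correction k=1: B_{2}/2! · (f^{(1)}(31) − f^{(1)}(7)) = 1/12 · (0.103658 − 0.692552) = -0.0490745.
Running total after k=1: 279.810.
Correction k=2: B_{4}/4! · (f^{(3)}(31) − f^{(3)}(7)) = −1/720 · (0.000640666 − 0.00148217) = 1.16875e-06.
Running total after k=2: 279.810.
Correction k=3: B_{6}/6! · (f^{(5)}(31) − f^{(5)}(7)) = 1/30240 · (7.60341e-07 − 1.58218e-06) = -2.71772e-11.
Running total after k=3: 279.810.
Correction k=4: B_{8}/8! · (f^{(7)}(31) − f^{(7)}(7)) = −1/1209600 · (7.00166e-10 − 1.39875e-09) = 5.77536e-16.

S_4 ≈ 279.810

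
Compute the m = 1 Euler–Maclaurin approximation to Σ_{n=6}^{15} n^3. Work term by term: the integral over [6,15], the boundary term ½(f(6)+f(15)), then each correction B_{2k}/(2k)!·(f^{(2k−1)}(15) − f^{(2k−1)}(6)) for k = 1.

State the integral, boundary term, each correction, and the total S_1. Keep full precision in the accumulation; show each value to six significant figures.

S_1 ≈ 14175.0

Integral: ∫_6^15 x^3 dx = 12332.2.
Endpoint term: (f(6) + f(15))/2 = (216.000 + 3375.00)/2 = 1795.50.
Running total after boundary: 14127.8.
Correction k=1: B_{2}/2! · (f^{(1)}(15) − f^{(1)}(6)) = 1/12 · (675.000 − 108.000) = 47.2500.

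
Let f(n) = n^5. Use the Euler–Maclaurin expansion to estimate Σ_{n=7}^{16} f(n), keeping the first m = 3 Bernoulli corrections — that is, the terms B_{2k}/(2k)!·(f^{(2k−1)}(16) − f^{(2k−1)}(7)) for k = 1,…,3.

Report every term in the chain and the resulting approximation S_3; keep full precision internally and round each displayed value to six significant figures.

The integral term ∫_7^16 x^5 dx = 2.77659e+06.
½[f(7) + f(16)] = ½[16807.0 + 1.04858e+06] = 532692.
Integral + boundary = 3.30929e+06.
Order-1 term: 1/12 · (327680 − 12005.0) = 26306.2.
After k=1: 3.33559e+06.
Order-2 term: −1/720 · (15360.0 − 2940.00) = -17.2500.
After k=2: 3.33558e+06.
Order-3 term: 1/30240 · (120.000 − 120.000) = 0.00000.

S_3 ≈ 3.33558e+06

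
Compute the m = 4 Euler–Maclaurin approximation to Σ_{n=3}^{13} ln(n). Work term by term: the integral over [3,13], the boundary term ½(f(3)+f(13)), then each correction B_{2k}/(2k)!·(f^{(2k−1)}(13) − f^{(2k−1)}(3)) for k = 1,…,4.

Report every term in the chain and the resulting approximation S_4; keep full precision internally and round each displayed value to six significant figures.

S_4 ≈ 21.8590

The integral term ∫_3^13 ln(x) dx = 20.0485.
½[f(3) + f(13)] = ½[1.09861 + 2.56495] = 1.83178.
Integral + boundary = 21.8803.
Correction k=1: B_{2}/2! · (f^{(1)}(13) − f^{(1)}(3)) = 1/12 · (0.0769231 − 0.333333) = -0.0213675.
Running total after k=1: 21.8589.
Correction k=2: B_{4}/4! · (f^{(3)}(13) − f^{(3)}(3)) = −1/720 · (0.000910332 − 0.0740741) = 0.000101616.
Running total after k=2: 21.8590.
Correction k=3: B_{6}/6! · (f^{(5)}(13) − f^{(5)}(3)) = 1/30240 · (6.46390e-05 − 0.0987654) = -3.26392e-06.
Running total after k=3: 21.8590.
Correction k=4: B_{8}/8! · (f^{(7)}(13) − f^{(7)}(3)) = −1/1209600 · (1.14744e-05 − 0.329218) = 2.72162e-07.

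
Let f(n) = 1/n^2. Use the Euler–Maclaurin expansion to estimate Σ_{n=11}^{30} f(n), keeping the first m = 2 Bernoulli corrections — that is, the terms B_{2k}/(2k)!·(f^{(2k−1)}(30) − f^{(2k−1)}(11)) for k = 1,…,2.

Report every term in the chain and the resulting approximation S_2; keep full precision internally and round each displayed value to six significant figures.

The integral term ∫_11^30 1/x^2 dx = 0.0575758.
Endpoint term: (f(11) + f(30))/2 = (0.00826446 + 0.00111111)/2 = 0.00468779.
Integral + boundary = 0.0622635.
Order-1 term: 1/12 · (-7.40741e-05 − (-0.00150263)) = 0.000119046.
After k=1: 0.0623826.
Order-2 term: −1/720 · (-9.87654e-07 − (-0.000149021)) = -2.05602e-07.

S_2 ≈ 0.0623824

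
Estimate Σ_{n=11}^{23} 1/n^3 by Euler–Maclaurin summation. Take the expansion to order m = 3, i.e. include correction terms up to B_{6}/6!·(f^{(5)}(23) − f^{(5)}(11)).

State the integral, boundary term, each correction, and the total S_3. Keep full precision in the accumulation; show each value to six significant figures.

Integral: ∫_11^23 1/x^3 dx = 0.00318705.
Boundary: ½(f(11) + f(23)) = ½(0.000751315 + 8.21895e-05) = 0.000416752.
Integral + boundary = 0.00360380.
Order-1 term: 1/12 · (-1.07204e-05 − (-0.000204904)) = 1.61820e-05.
Running total after k=1: 0.00361999.
Order-2 term: −1/720 · (-4.05307e-07 − (-3.38684e-05)) = -4.64766e-08.
Running total after k=2: 0.00361994.
Order-3 term: 1/30240 · (-3.21794e-08 − (-1.17560e-05)) = 3.87692e-10.

S_3 ≈ 0.00361994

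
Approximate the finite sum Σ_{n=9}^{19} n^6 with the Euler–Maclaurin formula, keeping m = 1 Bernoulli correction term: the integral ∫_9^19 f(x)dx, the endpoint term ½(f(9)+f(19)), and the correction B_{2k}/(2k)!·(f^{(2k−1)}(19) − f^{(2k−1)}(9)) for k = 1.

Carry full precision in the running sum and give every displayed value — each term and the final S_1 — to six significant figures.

The integral term ∫_9^19 x^6 dx = 1.27013e+08.
½[f(9) + f(19)] = ½[531441 + 4.70459e+07] = 2.37887e+07.
Running total after boundary: 1.50801e+08.
Order-1 term: 1/12 · (1.48566e+07 − 354294) = 1.20852e+06.

S_1 ≈ 1.52010e+08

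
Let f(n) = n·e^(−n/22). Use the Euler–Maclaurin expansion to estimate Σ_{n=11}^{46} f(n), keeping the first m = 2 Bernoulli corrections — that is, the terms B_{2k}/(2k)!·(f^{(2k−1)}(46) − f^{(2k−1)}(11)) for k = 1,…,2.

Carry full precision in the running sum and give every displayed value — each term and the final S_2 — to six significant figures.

S_2 ≈ 261.615

The integral term ∫_11^46 x·e^(−x/22) dx = 255.473.
Endpoint term: (f(11) + f(46))/2 = (6.67184 + 5.68444)/2 = 6.17814.
So far: 261.652.
k=1: B_{2}/(2)! × [f^{(1)}(46) − f^{(1)}(11)] = 1/12 × (-0.134809 − 0.303265) = -0.0365062.
Running total after k=1: 261.615.
k=2: B_{4}/(4)! × [f^{(3)}(46) − f^{(3)}(11)] = −1/720 × (0.000232109 − 0.00313291) = 4.02889e-06.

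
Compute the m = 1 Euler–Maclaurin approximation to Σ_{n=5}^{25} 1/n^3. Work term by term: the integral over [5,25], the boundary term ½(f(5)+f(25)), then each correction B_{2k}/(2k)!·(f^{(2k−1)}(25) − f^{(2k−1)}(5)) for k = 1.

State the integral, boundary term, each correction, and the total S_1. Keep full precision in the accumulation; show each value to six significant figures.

∫_5^25 1/x^3 dx evaluates to 0.0192000.
Boundary: ½(f(5) + f(25)) = ½(0.00800000 + 6.40000e-05) = 0.00403200.
So far: 0.0232320.
Order-1 term: 1/12 · (-7.68000e-06 − (-0.00480000)) = 0.000399360.

S_1 ≈ 0.0236314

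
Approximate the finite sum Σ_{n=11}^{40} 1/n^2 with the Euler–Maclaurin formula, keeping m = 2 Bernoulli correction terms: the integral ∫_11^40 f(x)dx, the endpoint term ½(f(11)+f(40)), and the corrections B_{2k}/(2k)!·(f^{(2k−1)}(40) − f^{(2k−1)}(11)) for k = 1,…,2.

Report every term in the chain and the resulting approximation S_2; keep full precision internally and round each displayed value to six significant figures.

S_2 ≈ 0.0704762

Integral: ∫_11^40 1/x^2 dx = 0.0659091.
Endpoint term: (f(11) + f(40))/2 = (0.00826446 + 0.000625000)/2 = 0.00444473.
So far: 0.0703538.
Correction k=1: B_{2}/2! · (f^{(1)}(40) − f^{(1)}(11)) = 1/12 · (-3.12500e-05 − (-0.00150263)) = 0.000122615.
Running total after k=1: 0.0704764.
Correction k=2: B_{4}/4! · (f^{(3)}(40) − f^{(3)}(11)) = −1/720 · (-2.34375e-07 − (-0.000149021)) = -2.06648e-07.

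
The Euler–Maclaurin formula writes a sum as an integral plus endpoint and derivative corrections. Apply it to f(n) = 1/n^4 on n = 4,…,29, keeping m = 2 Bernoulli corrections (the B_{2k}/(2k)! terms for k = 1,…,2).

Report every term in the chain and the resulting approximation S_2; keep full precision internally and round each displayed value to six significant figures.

S_2 ≈ 0.00746383

The integral term ∫_4^29 1/x^4 dx = 0.00519467.
Boundary: ½(f(4) + f(29)) = ½(0.00390625 + 1.41387e-06) = 0.00195383.
Integral + boundary = 0.00714850.
Correction k=1: B_{2}/2! · (f^{(1)}(29) − f^{(1)}(4)) = 1/12 · (-1.95016e-07 − (-0.00390625)) = 0.000325505.
After k=1: 0.00747400.
Correction k=2: B_{4}/4! · (f^{(3)}(29) − f^{(3)}(4)) = −1/720 · (-6.95657e-09 − (-0.00732422)) = -1.01725e-05.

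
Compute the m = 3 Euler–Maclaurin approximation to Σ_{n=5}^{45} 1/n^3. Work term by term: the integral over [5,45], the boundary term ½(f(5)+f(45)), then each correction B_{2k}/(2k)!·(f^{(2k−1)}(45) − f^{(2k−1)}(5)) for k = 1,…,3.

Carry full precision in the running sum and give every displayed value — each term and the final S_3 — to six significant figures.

∫_5^45 1/x^3 dx evaluates to 0.0197531.
Boundary: ½(f(5) + f(45)) = ½(0.00800000 + 1.09739e-05) = 0.00400549.
So far: 0.0237586.
Order-1 term: 1/12 · (-7.31596e-07 − (-0.00480000)) = 0.000399939.
After k=1: 0.0241585.
Order-2 term: −1/720 · (-7.22564e-09 − (-0.00384000)) = -5.33332e-06.
After k=2: 0.0241532.
Order-3 term: 1/30240 · (-1.49865e-10 − (-0.00645120)) = 2.13333e-07.

S_3 ≈ 0.0241534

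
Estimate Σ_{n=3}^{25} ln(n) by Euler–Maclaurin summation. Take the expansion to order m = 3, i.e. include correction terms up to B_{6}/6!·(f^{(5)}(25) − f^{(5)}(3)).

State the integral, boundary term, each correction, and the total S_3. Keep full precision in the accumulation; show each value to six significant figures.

S_3 ≈ 57.3105

The integral term ∫_3^25 ln(x) dx = 55.1761.
Boundary: ½(f(3) + f(25)) = ½(1.09861 + 3.21888) = 2.15874.
Running total after boundary: 57.3348.
Order-1 term: 1/12 · (0.0400000 − 0.333333) = -0.0244444.
Partial sum through k=1: 57.3104.
Order-2 term: −1/720 · (0.000128000 − 0.0740741) = 0.000102703.
Partial sum through k=2: 57.3105.
Order-3 term: 1/30240 · (2.45760e-06 − 0.0987654) = -3.26597e-06.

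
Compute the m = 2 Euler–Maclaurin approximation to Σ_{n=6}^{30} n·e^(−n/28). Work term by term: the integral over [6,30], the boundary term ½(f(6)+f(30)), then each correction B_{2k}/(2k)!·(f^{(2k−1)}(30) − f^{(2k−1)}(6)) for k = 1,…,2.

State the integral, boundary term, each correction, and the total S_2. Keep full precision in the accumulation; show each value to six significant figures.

S_2 ≈ 219.630

Integral: ∫_6^30 x·e^(−x/28) dx = 212.125.
½[f(6) + f(30)] = ½[4.84271 + 10.2756] = 7.55914.
So far: 219.685.
Order-1 term: 1/12 · (-0.0244656 − 0.634164) = -0.0548858.
After k=1: 219.630.
Order-2 term: −1/720 · (0.000842566 − 0.00286786) = 2.81290e-06.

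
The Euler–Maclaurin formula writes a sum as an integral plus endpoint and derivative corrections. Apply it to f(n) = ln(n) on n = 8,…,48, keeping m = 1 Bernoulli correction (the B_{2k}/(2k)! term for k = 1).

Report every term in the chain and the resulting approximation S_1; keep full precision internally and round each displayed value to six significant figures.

The integral term ∫_8^48 ln(x) dx = 129.182.
½[f(8) + f(48)] = ½[2.07944 + 3.87120] = 2.97532.
Integral + boundary = 132.157.
Order-1 term: 1/12 · (0.0208333 − 0.125000) = -0.00868056.

S_1 ≈ 132.149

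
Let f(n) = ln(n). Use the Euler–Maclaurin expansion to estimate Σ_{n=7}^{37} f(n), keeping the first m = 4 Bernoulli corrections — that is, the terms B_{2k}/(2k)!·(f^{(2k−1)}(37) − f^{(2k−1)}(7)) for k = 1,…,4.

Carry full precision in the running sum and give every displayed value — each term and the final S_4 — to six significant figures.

The integral term ∫_7^37 ln(x) dx = 89.9826.
Endpoint term: (f(7) + f(37))/2 = (1.94591 + 3.61092)/2 = 2.77841.
So far: 92.7610.
k=1: B_{2}/(2)! × [f^{(1)}(37) − f^{(1)}(7)] = 1/12 × (0.0270270 − 0.142857) = -0.00965251.
Running total after k=1: 92.7514.
k=2: B_{4}/(4)! × [f^{(3)}(37) − f^{(3)}(7)] = −1/720 × (3.94843e-05 − 0.00583090) = 8.04364e-06.
Running total after k=2: 92.7514.
k=3: B_{6}/(6)! × [f^{(5)}(37) − f^{(5)}(7)] = 1/30240 × (3.46101e-07 − 0.00142798) = -4.72100e-08.
Running total after k=3: 92.7514.
k=4: B_{8}/(8)! × [f^{(7)}(37) − f^{(7)}(7)] = −1/1209600 × (7.58439e-09 − 0.000874271) = 7.22771e-10.

S_4 ≈ 92.7514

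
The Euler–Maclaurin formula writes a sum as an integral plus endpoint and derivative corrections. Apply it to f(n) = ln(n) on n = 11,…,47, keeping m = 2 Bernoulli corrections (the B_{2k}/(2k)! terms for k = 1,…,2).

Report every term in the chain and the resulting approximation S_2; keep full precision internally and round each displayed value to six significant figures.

The integral term ∫_11^47 ln(x) dx = 118.580.
½[f(11) + f(47)] = ½[2.39790 + 3.85015] = 3.12402.
Running total after boundary: 121.704.
Correction k=1: B_{2}/2! · (f^{(1)}(47) − f^{(1)}(11)) = 1/12 · (0.0212766 − 0.0909091) = -0.00580271.
Running total after k=1: 121.698.
Correction k=2: B_{4}/4! · (f^{(3)}(47) − f^{(3)}(11)) = −1/720 · (1.92636e-05 − 0.00150263) = 2.06023e-06.

S_2 ≈ 121.698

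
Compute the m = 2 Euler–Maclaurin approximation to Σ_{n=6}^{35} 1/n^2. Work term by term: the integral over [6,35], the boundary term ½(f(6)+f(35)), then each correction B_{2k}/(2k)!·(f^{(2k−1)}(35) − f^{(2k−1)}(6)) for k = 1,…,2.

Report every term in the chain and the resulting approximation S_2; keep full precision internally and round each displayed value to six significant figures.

S_2 ≈ 0.153156

Integral: ∫_6^35 1/x^2 dx = 0.138095.
Boundary: ½(f(6) + f(35)) = ½(0.0277778 + 0.000816327) = 0.0142971.
Running total after boundary: 0.152392.
Correction k=1: B_{2}/2! · (f^{(1)}(35) − f^{(1)}(6)) = 1/12 · (-4.66472e-05 − (-0.00925926)) = 0.000767718.
Running total after k=1: 0.153160.
Correction k=2: B_{4}/4! · (f^{(3)}(35) − f^{(3)}(6)) = −1/720 · (-4.56952e-07 − (-0.00308642)) = -4.28606e-06.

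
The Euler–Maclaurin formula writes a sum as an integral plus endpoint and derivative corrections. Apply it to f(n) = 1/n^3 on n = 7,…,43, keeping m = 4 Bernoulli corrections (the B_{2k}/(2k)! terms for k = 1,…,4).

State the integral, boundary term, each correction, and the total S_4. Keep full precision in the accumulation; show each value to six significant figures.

S_4 ≈ 0.0115010

∫_7^43 1/x^3 dx evaluates to 0.00993367.
½[f(7) + f(43)] = ½[0.00291545 + 1.25775e-05] = 0.00146401.
So far: 0.0113977.
Correction k=1: B_{2}/2! · (f^{(1)}(43) − f^{(1)}(7)) = 1/12 · (-8.77501e-07 − (-0.00124948)) = 0.000104050.
Partial sum through k=1: 0.0115017.
Correction k=2: B_{4}/4! · (f^{(3)}(43) − f^{(3)}(7)) = −1/720 · (-9.49162e-09 − (-0.000509992)) = -7.08308e-07.
Partial sum through k=2: 0.0115010.
Correction k=3: B_{6}/6! · (f^{(5)}(43) − f^{(5)}(7)) = 1/30240 · (-2.15602e-10 − (-0.000437136)) = 1.44555e-08.
Partial sum through k=3: 0.0115010.
Correction k=4: B_{8}/8! · (f^{(7)}(43) − f^{(7)}(7)) = −1/1209600 · (-8.39554e-12 − (-0.000642322)) = -5.31020e-10.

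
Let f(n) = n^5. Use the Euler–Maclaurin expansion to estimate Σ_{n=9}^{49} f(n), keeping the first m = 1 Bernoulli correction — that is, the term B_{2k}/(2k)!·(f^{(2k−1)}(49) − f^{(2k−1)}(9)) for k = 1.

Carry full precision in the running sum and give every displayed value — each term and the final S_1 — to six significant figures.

The integral term ∫_9^49 x^5 dx = 2.30679e+09.
Boundary: ½(f(9) + f(49)) = ½(59049.0 + 2.82475e+08) = 1.41267e+08.
Running total after boundary: 2.44806e+09.
k=1: B_{2}/(2)! × [f^{(1)}(49) − f^{(1)}(9)] = 1/12 × (2.88240e+07 − 32805.0) = 2.39927e+06.

S_1 ≈ 2.45046e+09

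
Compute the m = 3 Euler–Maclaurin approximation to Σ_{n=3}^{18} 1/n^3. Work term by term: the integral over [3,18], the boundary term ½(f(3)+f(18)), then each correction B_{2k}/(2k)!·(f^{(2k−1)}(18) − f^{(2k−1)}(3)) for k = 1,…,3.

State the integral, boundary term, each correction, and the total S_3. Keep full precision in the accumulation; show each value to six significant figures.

∫_3^18 1/x^3 dx evaluates to 0.0540123.
½[f(3) + f(18)] = ½[0.0370370 + 0.000171468] = 0.0186043.
Integral + boundary = 0.0726166.
Order-1 term: 1/12 · (-2.85780e-05 − (-0.0370370)) = 0.00308404.
After k=1: 0.0757006.
Order-2 term: −1/720 · (-1.76407e-06 − (-0.0823045)) = -0.000114309.
After k=2: 0.0755863.
Order-3 term: 1/30240 · (-2.28676e-07 − (-0.384088)) = 1.27013e-05.

S_3 ≈ 0.0755990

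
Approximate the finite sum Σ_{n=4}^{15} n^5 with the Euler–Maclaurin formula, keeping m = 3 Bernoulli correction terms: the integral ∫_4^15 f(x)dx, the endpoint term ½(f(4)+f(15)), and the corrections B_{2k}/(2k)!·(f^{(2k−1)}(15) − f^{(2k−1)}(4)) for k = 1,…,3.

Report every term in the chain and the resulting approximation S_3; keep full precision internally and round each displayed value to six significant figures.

Integral: ∫_4^15 x^5 dx = 1.89775e+06.
Endpoint term: (f(4) + f(15))/2 = (1024.00 + 759375)/2 = 380200.
Running total after boundary: 2.27795e+06.
Order-1 term: 1/12 · (253125 − 1280.00) = 20987.1.
After k=1: 2.29894e+06.
Order-2 term: −1/720 · (13500.0 − 960.000) = -17.4167.
After k=2: 2.29892e+06.
Order-3 term: 1/30240 · (120.000 − 120.000) = 0.00000.

S_3 ≈ 2.29892e+06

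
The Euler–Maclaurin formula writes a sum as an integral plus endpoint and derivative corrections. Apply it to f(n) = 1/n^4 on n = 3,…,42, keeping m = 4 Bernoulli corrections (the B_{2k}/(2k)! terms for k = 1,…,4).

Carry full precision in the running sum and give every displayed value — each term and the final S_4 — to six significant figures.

The integral term ∫_3^42 1/x^4 dx = 0.0123412.
Endpoint term: (f(3) + f(42))/2 = (0.0123457 + 3.21368e-07)/2 = 0.00617300.
Integral + boundary = 0.0185142.
k=1: B_{2}/(2)! × [f^{(1)}(42) − f^{(1)}(3)] = 1/12 × (-3.06065e-08 − (-0.0164609)) = 0.00137174.
After k=1: 0.0198859.
k=2: B_{4}/(4)! × [f^{(3)}(42) − f^{(3)}(3)] = −1/720 × (-5.20519e-10 − (-0.0548697)) = -7.62079e-05.
After k=2: 0.0198097.
k=3: B_{6}/(6)! × [f^{(5)}(42) − f^{(5)}(3)] = 1/30240 × (-1.65244e-11 − (-0.341411)) = 1.12901e-05.
After k=3: 0.0198210.
k=4: B_{8}/(8)! × [f^{(7)}(42) − f^{(7)}(3)] = −1/1209600 × (-8.43082e-13 − (-3.41411)) = -2.82251e-06.

S_4 ≈ 0.0198182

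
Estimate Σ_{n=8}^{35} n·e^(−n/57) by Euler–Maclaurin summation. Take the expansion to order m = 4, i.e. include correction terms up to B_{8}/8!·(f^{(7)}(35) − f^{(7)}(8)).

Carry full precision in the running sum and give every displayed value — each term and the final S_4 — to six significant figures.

S_4 ≈ 394.886

The integral term ∫_8^35 x·e^(−x/57) dx = 381.984.
Boundary: ½(f(8) + f(35)) = ½(6.95243 + 18.9407) = 12.9466.
Integral + boundary = 394.931.
Order-1 term: 1/12 · (0.208870 − 0.747081) = -0.0448509.
After k=1: 394.886.
Order-2 term: −1/720 · (0.000397413 − 0.000764908) = 5.10410e-07.
After k=2: 394.886.
Order-3 term: 1/30240 · (2.24850e-07 − 4.00085e-07) = -5.79478e-12.
After k=3: 394.886.
Order-4 term: −1/1209600 · (1.00764e-10 − 1.73820e-10) = 6.03966e-17.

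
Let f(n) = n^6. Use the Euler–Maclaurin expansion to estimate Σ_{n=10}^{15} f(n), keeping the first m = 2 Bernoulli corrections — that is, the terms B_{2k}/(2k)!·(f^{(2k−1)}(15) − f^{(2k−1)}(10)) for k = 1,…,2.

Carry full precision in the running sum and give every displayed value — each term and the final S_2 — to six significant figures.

S_2 ≈ 2.95045e+07

∫_10^15 x^6 dx evaluates to 2.29799e+07.
Boundary: ½(f(10) + f(15)) = ½(1.00000e+06 + 1.13906e+07) = 6.19531e+06.
So far: 2.91752e+07.
Correction k=1: B_{2}/2! · (f^{(1)}(15) − f^{(1)}(10)) = 1/12 · (4.55625e+06 − 600000) = 329688.
Running total after k=1: 2.95049e+07.
Correction k=2: B_{4}/4! · (f^{(3)}(15) − f^{(3)}(10)) = −1/720 · (405000 − 120000) = -395.833.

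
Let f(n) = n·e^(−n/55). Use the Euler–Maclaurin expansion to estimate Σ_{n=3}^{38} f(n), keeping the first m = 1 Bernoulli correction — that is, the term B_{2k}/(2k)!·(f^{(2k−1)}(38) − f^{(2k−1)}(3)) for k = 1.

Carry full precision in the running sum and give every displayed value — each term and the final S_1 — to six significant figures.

S_1 ≈ 468.310

Integral: ∫_3^38 x·e^(−x/55) dx = 457.430.
½[f(3) + f(38)] = ½[2.84075 + 19.0426] = 10.9417.
Integral + boundary = 468.372.
k=1: B_{2}/(2)! × [f^{(1)}(38) − f^{(1)}(3)] = 1/12 × (0.154892 − 0.895266) = -0.0616978.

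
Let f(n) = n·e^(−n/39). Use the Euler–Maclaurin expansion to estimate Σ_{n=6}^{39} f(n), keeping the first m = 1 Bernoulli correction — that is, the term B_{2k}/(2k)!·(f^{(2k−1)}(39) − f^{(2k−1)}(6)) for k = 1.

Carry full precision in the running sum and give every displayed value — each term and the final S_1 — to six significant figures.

S_1 ≈ 395.340

Integral: ∫_6^39 x·e^(−x/39) dx = 385.655.
½[f(6) + f(39)] = ½[5.14442 + 14.3473] = 9.74586.
Running total after boundary: 395.400.
k=1: B_{2}/(2)! × [f^{(1)}(39) − f^{(1)}(6)] = 1/12 × (0.00000 − 0.725496) = -0.0604580.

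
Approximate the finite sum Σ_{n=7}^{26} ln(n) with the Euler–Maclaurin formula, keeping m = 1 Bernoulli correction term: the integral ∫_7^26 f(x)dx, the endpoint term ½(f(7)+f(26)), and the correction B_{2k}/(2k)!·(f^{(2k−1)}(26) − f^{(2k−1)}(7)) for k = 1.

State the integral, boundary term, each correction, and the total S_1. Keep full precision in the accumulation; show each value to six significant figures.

S_1 ≈ 54.6824

∫_7^26 ln(x) dx evaluates to 52.0891.
Boundary: ½(f(7) + f(26)) = ½(1.94591 + 3.25810) = 2.60200.
So far: 54.6911.
Order-1 term: 1/12 · (0.0384615 − 0.142857) = -0.00869963.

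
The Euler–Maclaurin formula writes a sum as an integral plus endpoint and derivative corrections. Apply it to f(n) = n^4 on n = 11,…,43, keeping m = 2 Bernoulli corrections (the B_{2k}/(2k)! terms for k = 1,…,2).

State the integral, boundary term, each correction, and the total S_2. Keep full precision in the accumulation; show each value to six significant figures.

S_2 ≈ 3.11123e+07

The integral term ∫_11^43 x^4 dx = 2.93695e+07.
Boundary: ½(f(11) + f(43)) = ½(14641.0 + 3.41880e+06) = 1.71672e+06.
Integral + boundary = 3.10862e+07.
Order-1 term: 1/12 · (318028 − 5324.00) = 26058.7.
Running total after k=1: 3.11123e+07.
Order-2 term: −1/720 · (1032.00 − 264.000) = -1.06667.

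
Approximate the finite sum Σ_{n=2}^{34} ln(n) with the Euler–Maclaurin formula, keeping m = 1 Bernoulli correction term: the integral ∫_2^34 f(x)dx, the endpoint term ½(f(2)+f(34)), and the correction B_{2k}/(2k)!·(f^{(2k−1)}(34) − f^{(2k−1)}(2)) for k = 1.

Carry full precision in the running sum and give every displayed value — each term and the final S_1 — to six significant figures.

The integral term ∫_2^34 ln(x) dx = 86.5100.
Boundary: ½(f(2) + f(34)) = ½(0.693147 + 3.52636) = 2.10975.
Integral + boundary = 88.6197.
k=1: B_{2}/(2)! × [f^{(1)}(34) − f^{(1)}(2)] = 1/12 × (0.0294118 − 0.500000) = -0.0392157.

S_1 ≈ 88.5805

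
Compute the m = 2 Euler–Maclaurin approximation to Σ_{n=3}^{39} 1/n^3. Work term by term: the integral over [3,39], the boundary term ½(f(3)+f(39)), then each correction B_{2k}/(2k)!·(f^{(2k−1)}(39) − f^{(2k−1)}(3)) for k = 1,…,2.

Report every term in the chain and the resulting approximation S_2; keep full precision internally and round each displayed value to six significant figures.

Integral: ∫_3^39 1/x^3 dx = 0.0552268.
½[f(3) + f(39)] = ½[0.0370370 + 1.68580e-05] = 0.0185269.
Integral + boundary = 0.0737538.
k=1: B_{2}/(2)! × [f^{(1)}(39) − f^{(1)}(3)] = 1/12 × (-1.29677e-06 − (-0.0370370)) = 0.00308631.
Running total after k=1: 0.0768401.
k=2: B_{4}/(4)! × [f^{(3)}(39) − f^{(3)}(3)] = −1/720 × (-1.70515e-08 − (-0.0823045)) = -0.000114312.

S_2 ≈ 0.0767258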